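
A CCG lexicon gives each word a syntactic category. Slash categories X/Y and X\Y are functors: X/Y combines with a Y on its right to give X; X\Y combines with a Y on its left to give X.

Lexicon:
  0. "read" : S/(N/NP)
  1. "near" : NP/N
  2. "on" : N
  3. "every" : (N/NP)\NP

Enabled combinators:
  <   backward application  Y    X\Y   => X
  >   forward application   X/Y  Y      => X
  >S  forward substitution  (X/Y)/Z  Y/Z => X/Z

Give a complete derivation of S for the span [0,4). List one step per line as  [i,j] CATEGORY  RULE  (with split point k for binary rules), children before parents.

[0,4] S   >
  [0,1] "read" : S/(N/NP)
  [1,4] N/NP   <
    [1,3] NP   >
      [1,2] "near" : NP/N
      [2,3] "on" : N
    [3,4] "every" : (N/NP)\NP

[0,1] S/(N/NP)  lex  "read"
[1,2] NP/N  lex  "near"
[2,3] N  lex  "on"
[1,3] NP  >  k=2
[3,4] (N/NP)\NP  lex  "every"
[1,4] N/NP  <  k=3
[0,4] S  >  k=1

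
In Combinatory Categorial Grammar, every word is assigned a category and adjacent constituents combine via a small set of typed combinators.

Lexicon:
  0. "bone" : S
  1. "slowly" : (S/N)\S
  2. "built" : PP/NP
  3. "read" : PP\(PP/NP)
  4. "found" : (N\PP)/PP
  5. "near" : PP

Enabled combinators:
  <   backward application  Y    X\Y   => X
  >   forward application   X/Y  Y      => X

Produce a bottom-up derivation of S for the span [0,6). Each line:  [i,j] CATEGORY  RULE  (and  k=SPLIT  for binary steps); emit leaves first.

[0,1] S  lex  "bone"
[1,2] (S/N)\S  lex  "slowly"
[0,2] S/N  <  k=1
[2,3] PP/NP  lex  "built"
[3,4] PP\(PP/NP)  lex  "read"
[2,4] PP  <  k=3
[4,5] (N\PP)/PP  lex  "found"
[5,6] PP  lex  "near"
[4,6] N\PP  >  k=5
[2,6] N  <  k=4
[0,6] S  >  k=2

[0,6] S   >
  [0,2] S/N   <
    [0,1] "bone" : S
    [1,2] "slowly" : (S/N)\S
  [2,6] N   <
    [2,4] PP   <
      [2,3] "built" : PP/NP
      [3,4] "read" : PP\(PP/NP)
    [4,6] N\PP   >
      [4,5] "found" : (N\PP)/PP
      [5,6] "near" : PP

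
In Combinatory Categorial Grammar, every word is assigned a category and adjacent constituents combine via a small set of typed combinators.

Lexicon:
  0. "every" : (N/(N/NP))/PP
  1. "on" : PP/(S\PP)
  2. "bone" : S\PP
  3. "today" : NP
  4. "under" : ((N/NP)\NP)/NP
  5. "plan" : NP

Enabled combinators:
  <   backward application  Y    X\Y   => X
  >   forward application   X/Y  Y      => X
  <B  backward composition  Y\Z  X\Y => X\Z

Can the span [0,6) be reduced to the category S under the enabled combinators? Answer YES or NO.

(N/(N/NP))/PP PP/(S\PP) S\PP NP ((N/NP)\NP)/NP NP
CKY chart[0,6] = {N}; S ∉ chart

NO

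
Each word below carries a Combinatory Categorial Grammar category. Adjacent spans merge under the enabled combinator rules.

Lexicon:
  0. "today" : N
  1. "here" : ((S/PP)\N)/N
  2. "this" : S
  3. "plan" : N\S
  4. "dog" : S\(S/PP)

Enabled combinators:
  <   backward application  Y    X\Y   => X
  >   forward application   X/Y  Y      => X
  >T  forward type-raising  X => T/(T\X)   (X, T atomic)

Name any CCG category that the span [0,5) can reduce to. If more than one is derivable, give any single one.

[0,5] S   <
  [0,4] S/PP   <
    [0,1] "today" : N
    [1,4] (S/PP)\N   >
      [1,2] "here" : ((S/PP)\N)/N
      [2,4] N   <
        [2,3] "this" : S
        [3,4] "plan" : N\S
  [4,5] "dog" : S\(S/PP)

S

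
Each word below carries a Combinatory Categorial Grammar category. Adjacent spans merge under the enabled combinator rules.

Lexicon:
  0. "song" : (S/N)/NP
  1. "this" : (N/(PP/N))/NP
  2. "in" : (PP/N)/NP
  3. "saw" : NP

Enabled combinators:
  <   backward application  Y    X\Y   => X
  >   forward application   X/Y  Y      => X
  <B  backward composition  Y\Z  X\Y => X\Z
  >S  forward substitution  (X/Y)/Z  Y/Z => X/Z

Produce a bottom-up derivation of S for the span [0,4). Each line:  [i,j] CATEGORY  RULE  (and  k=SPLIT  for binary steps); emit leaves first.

[0,1] (S/N)/NP  lex  "song"
[1,2] (N/(PP/N))/NP  lex  "this"
[2,3] (PP/N)/NP  lex  "in"
[1,3] N/NP  >S  k=2
[0,3] S/NP  >S  k=1
[3,4] NP  lex  "saw"
[0,4] S  >  k=3

[0,4] S   >
  [0,3] S/NP   >S
    [0,1] "song" : (S/N)/NP
    [1,3] N/NP   >S
      [1,2] "this" : (N/(PP/N))/NP
      [2,3] "in" : (PP/N)/NP
  [3,4] "saw" : NP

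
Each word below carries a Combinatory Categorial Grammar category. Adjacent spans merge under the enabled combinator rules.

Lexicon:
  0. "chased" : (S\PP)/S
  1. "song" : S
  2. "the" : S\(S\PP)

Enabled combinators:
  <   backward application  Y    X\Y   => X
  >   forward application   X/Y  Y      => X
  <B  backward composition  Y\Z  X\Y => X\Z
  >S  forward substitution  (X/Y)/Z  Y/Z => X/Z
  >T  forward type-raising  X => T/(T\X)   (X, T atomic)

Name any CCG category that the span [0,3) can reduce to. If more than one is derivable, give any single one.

S

[0,3] S   <
  [0,2] S\PP   >
    [0,1] "chased" : (S\PP)/S
    [1,2] "song" : S
  [2,3] "the" : S\(S\PP)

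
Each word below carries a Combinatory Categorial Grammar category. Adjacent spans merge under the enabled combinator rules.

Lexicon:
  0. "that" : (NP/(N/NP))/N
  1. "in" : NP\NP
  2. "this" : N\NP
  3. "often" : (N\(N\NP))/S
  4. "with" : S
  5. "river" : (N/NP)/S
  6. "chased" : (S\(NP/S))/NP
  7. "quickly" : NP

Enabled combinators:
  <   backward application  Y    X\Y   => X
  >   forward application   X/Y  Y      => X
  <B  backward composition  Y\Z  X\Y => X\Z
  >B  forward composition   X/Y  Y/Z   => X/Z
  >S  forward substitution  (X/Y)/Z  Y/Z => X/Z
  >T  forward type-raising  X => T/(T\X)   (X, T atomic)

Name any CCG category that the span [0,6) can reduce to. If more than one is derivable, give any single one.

NP/S

[0,8] S   <
  [0,6] NP/S   >B
    [0,5] NP/(N/NP)   >
      [0,1] "that" : (NP/(N/NP))/N
      [1,5] N   <
        [1,3] N\NP   <B
          [1,2] "in" : NP\NP
          [2,3] "this" : N\NP
        [3,5] N\(N\NP)   >
          [3,4] "often" : (N\(N\NP))/S
          [4,5] "with" : S
    [5,6] "river" : (N/NP)/S
  [6,8] S\(NP/S)   >
    [6,7] "chased" : (S\(NP/S))/NP
    [7,8] "quickly" : NP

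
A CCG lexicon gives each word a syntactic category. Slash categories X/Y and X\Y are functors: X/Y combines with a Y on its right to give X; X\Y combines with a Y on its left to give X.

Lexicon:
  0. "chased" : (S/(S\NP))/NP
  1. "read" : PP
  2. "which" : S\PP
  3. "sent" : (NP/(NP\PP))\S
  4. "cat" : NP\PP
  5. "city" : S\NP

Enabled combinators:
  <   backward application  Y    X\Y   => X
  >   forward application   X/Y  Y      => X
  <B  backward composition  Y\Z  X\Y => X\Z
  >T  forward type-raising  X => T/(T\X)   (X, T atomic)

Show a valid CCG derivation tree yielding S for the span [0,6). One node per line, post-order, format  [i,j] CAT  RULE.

[0,6] S   >
  [0,5] S/(S\NP)   >
    [0,1] "chased" : (S/(S\NP))/NP
    [1,5] NP   >
      [1,4] NP/(NP\PP)   <
        [1,3] S   >
          [1,2] S/(S\PP)   >T
            [1,2] "read" : PP
          [2,3] "which" : S\PP
        [3,4] "sent" : (NP/(NP\PP))\S
      [4,5] "cat" : NP\PP
  [5,6] "city" : S\NP

[0,1] (S/(S\NP))/NP  lex  "chased"
[1,2] PP  lex  "read"
[1,2] S/(S\PP)  >T
[2,3] S\PP  lex  "which"
[1,3] S  >  k=2
[3,4] (NP/(NP\PP))\S  lex  "sent"
[1,4] NP/(NP\PP)  <  k=3
[4,5] NP\PP  lex  "cat"
[1,5] NP  >  k=4
[0,5] S/(S\NP)  >  k=1
[5,6] S\NP  lex  "city"
[0,6] S  >  k=5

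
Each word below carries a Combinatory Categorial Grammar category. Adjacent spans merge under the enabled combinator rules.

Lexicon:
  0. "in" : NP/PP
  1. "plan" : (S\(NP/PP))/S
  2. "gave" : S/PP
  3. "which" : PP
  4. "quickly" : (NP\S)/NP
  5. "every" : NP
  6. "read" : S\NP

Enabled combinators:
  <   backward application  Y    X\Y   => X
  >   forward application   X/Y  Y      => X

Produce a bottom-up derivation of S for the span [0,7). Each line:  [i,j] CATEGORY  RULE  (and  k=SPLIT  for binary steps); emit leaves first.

[0,1] NP/PP  lex  "in"
[1,2] (S\(NP/PP))/S  lex  "plan"
[2,3] S/PP  lex  "gave"
[3,4] PP  lex  "which"
[2,4] S  >  k=3
[1,4] S\(NP/PP)  >  k=2
[0,4] S  <  k=1
[4,5] (NP\S)/NP  lex  "quickly"
[5,6] NP  lex  "every"
[4,6] NP\S  >  k=5
[0,6] NP  <  k=4
[6,7] S\NP  lex  "read"
[0,7] S  <  k=6

[0,7] S   <
  [0,6] NP   <
    [0,4] S   <
      [0,1] "in" : NP/PP
      [1,4] S\(NP/PP)   >
        [1,2] "plan" : (S\(NP/PP))/S
        [2,4] S   >
          [2,3] "gave" : S/PP
          [3,4] "which" : PP
    [4,6] NP\S   >
      [4,5] "quickly" : (NP\S)/NP
      [5,6] "every" : NP
  [6,7] "read" : S\NP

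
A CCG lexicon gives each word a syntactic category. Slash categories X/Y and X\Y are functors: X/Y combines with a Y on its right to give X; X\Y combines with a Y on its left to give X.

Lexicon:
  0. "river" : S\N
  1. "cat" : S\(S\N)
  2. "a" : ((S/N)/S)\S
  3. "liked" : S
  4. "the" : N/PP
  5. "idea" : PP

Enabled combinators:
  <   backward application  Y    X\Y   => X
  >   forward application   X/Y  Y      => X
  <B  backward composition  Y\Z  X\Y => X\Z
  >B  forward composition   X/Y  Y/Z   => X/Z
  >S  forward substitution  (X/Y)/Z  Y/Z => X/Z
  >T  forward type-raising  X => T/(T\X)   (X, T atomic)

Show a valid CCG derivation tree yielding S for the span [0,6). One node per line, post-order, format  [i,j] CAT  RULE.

[0,1] S\N  lex  "river"
[1,2] S\(S\N)  lex  "cat"
[0,2] S  <  k=1
[2,3] ((S/N)/S)\S  lex  "a"
[0,3] (S/N)/S  <  k=2
[3,4] S  lex  "liked"
[0,4] S/N  >  k=3
[4,5] N/PP  lex  "the"
[5,6] PP  lex  "idea"
[4,6] N  >  k=5
[0,6] S  >  k=4

[0,6] S   >
  [0,4] S/N   >
    [0,3] (S/N)/S   <
      [0,2] S   <
        [0,1] "river" : S\N
        [1,2] "cat" : S\(S\N)
      [2,3] "a" : ((S/N)/S)\S
    [3,4] "liked" : S
  [4,6] N   >
    [4,5] "the" : N/PP
    [5,6] "idea" : PP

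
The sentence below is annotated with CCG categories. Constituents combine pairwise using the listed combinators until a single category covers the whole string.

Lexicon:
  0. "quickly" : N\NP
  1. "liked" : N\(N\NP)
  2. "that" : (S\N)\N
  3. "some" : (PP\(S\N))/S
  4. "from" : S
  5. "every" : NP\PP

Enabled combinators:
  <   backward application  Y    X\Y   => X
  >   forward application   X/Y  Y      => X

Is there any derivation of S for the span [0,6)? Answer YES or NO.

NO

N\NP N\(N\NP) (S\N)\N (PP\(S\N))/S S NP\PP
CKY chart[0,6] = {NP}; S ∉ chart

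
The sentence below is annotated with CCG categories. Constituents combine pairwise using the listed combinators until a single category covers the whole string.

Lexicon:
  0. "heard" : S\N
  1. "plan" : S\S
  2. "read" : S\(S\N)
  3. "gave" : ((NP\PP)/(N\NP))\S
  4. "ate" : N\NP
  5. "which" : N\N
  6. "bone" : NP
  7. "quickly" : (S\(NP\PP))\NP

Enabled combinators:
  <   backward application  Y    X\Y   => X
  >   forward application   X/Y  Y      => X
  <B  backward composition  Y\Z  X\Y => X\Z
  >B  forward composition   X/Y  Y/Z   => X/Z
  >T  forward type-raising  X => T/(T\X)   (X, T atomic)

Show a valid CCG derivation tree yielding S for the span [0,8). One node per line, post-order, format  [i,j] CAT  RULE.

[0,1] S\N  lex  "heard"
[1,2] S\S  lex  "plan"
[0,2] S\N  <B  k=1
[2,3] S\(S\N)  lex  "read"
[0,3] S  <  k=2
[3,4] ((NP\PP)/(N\NP))\S  lex  "gave"
[0,4] (NP\PP)/(N\NP)  <  k=3
[4,5] N\NP  lex  "ate"
[5,6] N\N  lex  "which"
[4,6] N\NP  <B  k=5
[0,6] NP\PP  >  k=4
[6,7] NP  lex  "bone"
[7,8] (S\(NP\PP))\NP  lex  "quickly"
[6,8] S\(NP\PP)  <  k=7
[0,8] S  <  k=6

[0,8] S   <
  [0,6] NP\PP   >
    [0,4] (NP\PP)/(N\NP)   <
      [0,3] S   <
        [0,2] S\N   <B
          [0,1] "heard" : S\N
          [1,2] "plan" : S\S
        [2,3] "read" : S\(S\N)
      [3,4] "gave" : ((NP\PP)/(N\NP))\S
    [4,6] N\NP   <B
      [4,5] "ate" : N\NP
      [5,6] "which" : N\N
  [6,8] S\(NP\PP)   <
    [6,7] "bone" : NP
    [7,8] "quickly" : (S\(NP\PP))\NP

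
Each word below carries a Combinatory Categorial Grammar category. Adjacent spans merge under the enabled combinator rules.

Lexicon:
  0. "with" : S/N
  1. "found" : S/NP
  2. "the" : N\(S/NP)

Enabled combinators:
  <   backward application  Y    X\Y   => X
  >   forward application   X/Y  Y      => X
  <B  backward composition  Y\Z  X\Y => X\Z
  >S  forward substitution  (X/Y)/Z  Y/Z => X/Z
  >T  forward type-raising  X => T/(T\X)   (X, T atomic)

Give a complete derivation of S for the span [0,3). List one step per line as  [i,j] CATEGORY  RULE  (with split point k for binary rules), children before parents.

[0,1] S/N  lex  "with"
[1,2] S/NP  lex  "found"
[2,3] N\(S/NP)  lex  "the"
[1,3] N  <  k=2
[0,3] S  >  k=1

[0,3] S   >
  [0,1] "with" : S/N
  [1,3] N   <
    [1,2] "found" : S/NP
    [2,3] "the" : N\(S/NP)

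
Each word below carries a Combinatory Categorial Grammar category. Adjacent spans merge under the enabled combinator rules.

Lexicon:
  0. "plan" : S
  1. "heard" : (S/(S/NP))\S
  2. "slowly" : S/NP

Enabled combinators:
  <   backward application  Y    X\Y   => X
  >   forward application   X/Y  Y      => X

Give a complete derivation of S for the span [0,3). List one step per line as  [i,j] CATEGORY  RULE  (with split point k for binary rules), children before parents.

[0,1] S  lex  "plan"
[1,2] (S/(S/NP))\S  lex  "heard"
[0,2] S/(S/NP)  <  k=1
[2,3] S/NP  lex  "slowly"
[0,3] S  >  k=2

[0,3] S   >
  [0,2] S/(S/NP)   <
    [0,1] "plan" : S
    [1,2] "heard" : (S/(S/NP))\S
  [2,3] "slowly" : S/NP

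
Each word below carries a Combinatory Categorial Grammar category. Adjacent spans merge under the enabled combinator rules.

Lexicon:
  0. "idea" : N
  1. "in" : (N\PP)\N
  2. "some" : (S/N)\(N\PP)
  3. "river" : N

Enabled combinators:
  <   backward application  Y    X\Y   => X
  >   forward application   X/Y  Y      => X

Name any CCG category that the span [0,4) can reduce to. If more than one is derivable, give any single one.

S

[0,4] S   >
  [0,3] S/N   <
    [0,2] N\PP   <
      [0,1] "idea" : N
      [1,2] "in" : (N\PP)\N
    [2,3] "some" : (S/N)\(N\PP)
  [3,4] "river" : N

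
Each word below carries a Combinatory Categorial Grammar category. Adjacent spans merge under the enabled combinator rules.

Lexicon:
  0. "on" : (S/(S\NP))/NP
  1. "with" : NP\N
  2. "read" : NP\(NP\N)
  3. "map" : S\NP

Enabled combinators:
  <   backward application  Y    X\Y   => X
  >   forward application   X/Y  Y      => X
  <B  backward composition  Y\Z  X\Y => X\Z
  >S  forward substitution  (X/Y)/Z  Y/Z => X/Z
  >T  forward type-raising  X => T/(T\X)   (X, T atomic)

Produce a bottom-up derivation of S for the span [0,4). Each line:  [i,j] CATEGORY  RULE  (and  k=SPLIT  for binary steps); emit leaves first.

[0,4] S   >
  [0,3] S/(S\NP)   >
    [0,1] "on" : (S/(S\NP))/NP
    [1,3] NP   <
      [1,2] "with" : NP\N
      [2,3] "read" : NP\(NP\N)
  [3,4] "map" : S\NP

[0,1] (S/(S\NP))/NP  lex  "on"
[1,2] NP\N  lex  "with"
[2,3] NP\(NP\N)  lex  "read"
[1,3] NP  <  k=2
[0,3] S/(S\NP)  >  k=1
[3,4] S\NP  lex  "map"
[0,4] S  >  k=3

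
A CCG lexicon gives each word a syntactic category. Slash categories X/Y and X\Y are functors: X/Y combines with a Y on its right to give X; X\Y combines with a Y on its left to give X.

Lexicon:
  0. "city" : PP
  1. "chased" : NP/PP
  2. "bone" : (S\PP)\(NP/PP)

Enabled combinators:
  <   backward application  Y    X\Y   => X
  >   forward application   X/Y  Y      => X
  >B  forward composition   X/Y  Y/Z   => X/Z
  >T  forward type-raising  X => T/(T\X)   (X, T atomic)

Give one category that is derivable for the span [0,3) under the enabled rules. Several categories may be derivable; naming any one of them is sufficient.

[0,3] S   >
  [0,1] S/(S\PP)   >T
    [0,1] "city" : PP
  [1,3] S\PP   <
    [1,2] "chased" : NP/PP
    [2,3] "bone" : (S\PP)\(NP/PP)

S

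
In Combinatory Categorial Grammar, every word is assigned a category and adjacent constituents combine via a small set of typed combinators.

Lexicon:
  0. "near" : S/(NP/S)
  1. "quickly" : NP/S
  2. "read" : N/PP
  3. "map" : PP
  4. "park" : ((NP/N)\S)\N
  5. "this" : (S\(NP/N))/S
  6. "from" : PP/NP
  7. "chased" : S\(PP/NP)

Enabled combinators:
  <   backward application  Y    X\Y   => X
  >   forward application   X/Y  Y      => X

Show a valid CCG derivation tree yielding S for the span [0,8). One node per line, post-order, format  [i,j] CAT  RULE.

[0,8] S   <
  [0,5] NP/N   <
    [0,2] S   >
      [0,1] "near" : S/(NP/S)
      [1,2] "quickly" : NP/S
    [2,5] (NP/N)\S   <
      [2,4] N   >
        [2,3] "read" : N/PP
        [3,4] "map" : PP
      [4,5] "park" : ((NP/N)\S)\N
  [5,8] S\(NP/N)   >
    [5,6] "this" : (S\(NP/N))/S
    [6,8] S   <
      [6,7] "from" : PP/NP
      [7,8] "chased" : S\(PP/NP)

[0,1] S/(NP/S)  lex  "near"
[1,2] NP/S  lex  "quickly"
[0,2] S  >  k=1
[2,3] N/PP  lex  "read"
[3,4] PP  lex  "map"
[2,4] N  >  k=3
[4,5] ((NP/N)\S)\N  lex  "park"
[2,5] (NP/N)\S  <  k=4
[0,5] NP/N  <  k=2
[5,6] (S\(NP/N))/S  lex  "this"
[6,7] PP/NP  lex  "from"
[7,8] S\(PP/NP)  lex  "chased"
[6,8] S  <  k=7
[5,8] S\(NP/N)  >  k=6
[0,8] S  <  k=5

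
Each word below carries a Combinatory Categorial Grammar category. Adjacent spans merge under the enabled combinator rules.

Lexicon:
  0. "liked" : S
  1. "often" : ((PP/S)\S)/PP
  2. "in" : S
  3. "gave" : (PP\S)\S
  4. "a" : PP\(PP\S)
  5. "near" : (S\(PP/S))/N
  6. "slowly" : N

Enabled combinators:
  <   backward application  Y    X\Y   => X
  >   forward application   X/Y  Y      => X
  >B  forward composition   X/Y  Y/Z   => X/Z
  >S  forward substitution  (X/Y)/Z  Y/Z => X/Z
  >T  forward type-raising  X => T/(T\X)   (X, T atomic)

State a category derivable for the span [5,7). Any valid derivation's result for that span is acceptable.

S\(PP/S)

[0,7] S   <
  [0,5] PP/S   <
    [0,1] "liked" : S
    [1,5] (PP/S)\S   >
      [1,2] "often" : ((PP/S)\S)/PP
      [2,5] PP   <
        [2,4] PP\S   <
          [2,3] "in" : S
          [3,4] "gave" : (PP\S)\S
        [4,5] "a" : PP\(PP\S)
  [5,7] S\(PP/S)   >
    [5,6] "near" : (S\(PP/S))/N
    [6,7] "slowly" : N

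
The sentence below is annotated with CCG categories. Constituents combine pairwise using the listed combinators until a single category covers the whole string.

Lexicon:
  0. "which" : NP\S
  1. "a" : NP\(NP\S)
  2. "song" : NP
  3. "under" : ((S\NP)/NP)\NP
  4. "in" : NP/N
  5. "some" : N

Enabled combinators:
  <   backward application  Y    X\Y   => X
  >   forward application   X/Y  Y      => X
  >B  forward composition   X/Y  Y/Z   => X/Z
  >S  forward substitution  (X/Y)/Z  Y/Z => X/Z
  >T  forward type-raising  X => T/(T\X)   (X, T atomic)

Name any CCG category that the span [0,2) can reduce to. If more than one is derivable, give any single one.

[0,6] S   <
  [0,2] NP   <
    [0,1] "which" : NP\S
    [1,2] "a" : NP\(NP\S)
  [2,6] S\NP   >
    [2,4] (S\NP)/NP   <
      [2,3] "song" : NP
      [3,4] "under" : ((S\NP)/NP)\NP
    [4,6] NP   >
      [4,5] "in" : NP/N
      [5,6] "some" : N

NP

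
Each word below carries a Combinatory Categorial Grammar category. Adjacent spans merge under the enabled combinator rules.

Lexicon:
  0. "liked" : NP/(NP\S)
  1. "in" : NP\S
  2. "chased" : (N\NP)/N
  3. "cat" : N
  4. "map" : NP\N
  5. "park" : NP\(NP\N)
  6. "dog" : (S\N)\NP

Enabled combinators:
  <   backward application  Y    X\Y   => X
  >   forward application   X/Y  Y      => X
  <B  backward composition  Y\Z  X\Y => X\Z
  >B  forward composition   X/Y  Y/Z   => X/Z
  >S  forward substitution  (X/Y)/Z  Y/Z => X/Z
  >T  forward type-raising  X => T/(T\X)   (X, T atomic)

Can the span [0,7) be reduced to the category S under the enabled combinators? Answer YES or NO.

[0,7] S   <
  [0,4] N   <
    [0,2] NP   >
      [0,1] "liked" : NP/(NP\S)
      [1,2] "in" : NP\S
    [2,4] N\NP   >
      [2,3] "chased" : (N\NP)/N
      [3,4] "cat" : N
  [4,7] S\N   <
    [4,6] NP   <
      [4,5] "map" : NP\N
      [5,6] "park" : NP\(NP\N)
    [6,7] "dog" : (S\N)\NP

YES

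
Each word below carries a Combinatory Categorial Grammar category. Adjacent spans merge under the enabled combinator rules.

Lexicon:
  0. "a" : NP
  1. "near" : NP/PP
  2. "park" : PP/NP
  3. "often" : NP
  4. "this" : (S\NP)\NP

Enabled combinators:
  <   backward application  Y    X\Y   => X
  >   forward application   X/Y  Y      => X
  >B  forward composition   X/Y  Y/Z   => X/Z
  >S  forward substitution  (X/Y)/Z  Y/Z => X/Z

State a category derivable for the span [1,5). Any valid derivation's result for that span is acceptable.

[0,5] S   <
  [0,1] "a" : NP
  [1,5] S\NP   <
    [1,4] NP   >
      [1,2] "near" : NP/PP
      [2,4] PP   >
        [2,3] "park" : PP/NP
        [3,4] "often" : NP
    [4,5] "this" : (S\NP)\NP

S\NP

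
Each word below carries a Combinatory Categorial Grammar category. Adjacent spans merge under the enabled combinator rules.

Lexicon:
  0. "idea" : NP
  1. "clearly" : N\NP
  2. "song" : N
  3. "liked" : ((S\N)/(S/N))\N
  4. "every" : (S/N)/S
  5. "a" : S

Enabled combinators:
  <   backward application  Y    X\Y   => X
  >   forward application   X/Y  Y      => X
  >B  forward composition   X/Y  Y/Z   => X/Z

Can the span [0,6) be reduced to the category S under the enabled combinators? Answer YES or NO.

[0,6] S   <
  [0,2] N   <
    [0,1] "idea" : NP
    [1,2] "clearly" : N\NP
  [2,6] S\N   >
    [2,4] (S\N)/(S/N)   <
      [2,3] "song" : N
      [3,4] "liked" : ((S\N)/(S/N))\N
    [4,6] S/N   >
      [4,5] "every" : (S/N)/S
      [5,6] "a" : S

YES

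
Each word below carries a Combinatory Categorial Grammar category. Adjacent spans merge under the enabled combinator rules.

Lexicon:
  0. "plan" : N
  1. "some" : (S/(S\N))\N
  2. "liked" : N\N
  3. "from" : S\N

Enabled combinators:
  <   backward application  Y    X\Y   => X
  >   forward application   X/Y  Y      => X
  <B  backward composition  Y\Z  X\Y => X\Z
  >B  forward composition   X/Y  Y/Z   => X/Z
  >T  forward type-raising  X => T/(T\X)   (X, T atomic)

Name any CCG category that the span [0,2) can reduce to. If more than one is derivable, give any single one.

[0,4] S   >
  [0,2] S/(S\N)   <
    [0,1] "plan" : N
    [1,2] "some" : (S/(S\N))\N
  [2,4] S\N   <B
    [2,3] "liked" : N\N
    [3,4] "from" : S\N

S/(S\N)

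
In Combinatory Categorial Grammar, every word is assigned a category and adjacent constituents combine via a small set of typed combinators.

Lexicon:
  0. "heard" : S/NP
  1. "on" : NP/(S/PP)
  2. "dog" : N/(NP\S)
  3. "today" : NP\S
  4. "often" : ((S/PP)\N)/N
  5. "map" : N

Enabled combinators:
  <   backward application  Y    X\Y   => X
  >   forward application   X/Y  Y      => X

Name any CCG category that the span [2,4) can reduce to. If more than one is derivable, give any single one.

N

[0,6] S   >
  [0,1] "heard" : S/NP
  [1,6] NP   >
    [1,2] "on" : NP/(S/PP)
    [2,6] S/PP   <
      [2,4] N   >
        [2,3] "dog" : N/(NP\S)
        [3,4] "today" : NP\S
      [4,6] (S/PP)\N   >
        [4,5] "often" : ((S/PP)\N)/N
        [5,6] "map" : N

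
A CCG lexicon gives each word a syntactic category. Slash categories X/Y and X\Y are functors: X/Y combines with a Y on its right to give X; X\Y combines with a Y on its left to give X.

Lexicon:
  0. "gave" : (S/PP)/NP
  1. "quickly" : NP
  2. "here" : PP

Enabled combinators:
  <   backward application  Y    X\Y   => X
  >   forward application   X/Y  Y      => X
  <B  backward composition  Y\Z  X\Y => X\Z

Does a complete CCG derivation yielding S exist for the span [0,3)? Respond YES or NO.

YES

[0,3] S   >
  [0,2] S/PP   >
    [0,1] "gave" : (S/PP)/NP
    [1,2] "quickly" : NP
  [2,3] "here" : PP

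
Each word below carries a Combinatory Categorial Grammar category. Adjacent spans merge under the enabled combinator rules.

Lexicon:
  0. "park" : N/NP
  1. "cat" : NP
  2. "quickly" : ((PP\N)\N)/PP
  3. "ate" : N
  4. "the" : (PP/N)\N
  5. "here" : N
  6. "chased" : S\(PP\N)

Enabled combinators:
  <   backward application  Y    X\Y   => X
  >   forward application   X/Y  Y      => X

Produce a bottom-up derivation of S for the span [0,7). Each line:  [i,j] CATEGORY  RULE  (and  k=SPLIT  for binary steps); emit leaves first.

[0,1] N/NP  lex  "park"
[1,2] NP  lex  "cat"
[0,2] N  >  k=1
[2,3] ((PP\N)\N)/PP  lex  "quickly"
[3,4] N  lex  "ate"
[4,5] (PP/N)\N  lex  "the"
[3,5] PP/N  <  k=4
[5,6] N  lex  "here"
[3,6] PP  >  k=5
[2,6] (PP\N)\N  >  k=3
[0,6] PP\N  <  k=2
[6,7] S\(PP\N)  lex  "chased"
[0,7] S  <  k=6

[0,7] S   <
  [0,6] PP\N   <
    [0,2] N   >
      [0,1] "park" : N/NP
      [1,2] "cat" : NP
    [2,6] (PP\N)\N   >
      [2,3] "quickly" : ((PP\N)\N)/PP
      [3,6] PP   >
        [3,5] PP/N   <
          [3,4] "ate" : N
          [4,5] "the" : (PP/N)\N
        [5,6] "here" : N
  [6,7] "chased" : S\(PP\N)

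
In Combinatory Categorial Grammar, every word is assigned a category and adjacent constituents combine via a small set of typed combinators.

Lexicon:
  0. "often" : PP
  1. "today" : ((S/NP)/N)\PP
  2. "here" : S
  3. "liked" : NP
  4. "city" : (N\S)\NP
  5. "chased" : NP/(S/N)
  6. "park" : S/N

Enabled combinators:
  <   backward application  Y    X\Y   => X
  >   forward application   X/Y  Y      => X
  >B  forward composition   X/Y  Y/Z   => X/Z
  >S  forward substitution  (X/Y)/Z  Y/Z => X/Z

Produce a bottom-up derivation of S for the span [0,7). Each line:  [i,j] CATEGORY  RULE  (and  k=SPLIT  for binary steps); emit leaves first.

[0,7] S   >
  [0,5] S/NP   >
    [0,2] (S/NP)/N   <
      [0,1] "often" : PP
      [1,2] "today" : ((S/NP)/N)\PP
    [2,5] N   <
      [2,3] "here" : S
      [3,5] N\S   <
        [3,4] "liked" : NP
        [4,5] "city" : (N\S)\NP
  [5,7] NP   >
    [5,6] "chased" : NP/(S/N)
    [6,7] "park" : S/N

[0,1] PP  lex  "often"
[1,2] ((S/NP)/N)\PP  lex  "today"
[0,2] (S/NP)/N  <  k=1
[2,3] S  lex  "here"
[3,4] NP  lex  "liked"
[4,5] (N\S)\NP  lex  "city"
[3,5] N\S  <  k=4
[2,5] N  <  k=3
[0,5] S/NP  >  k=2
[5,6] NP/(S/N)  lex  "chased"
[6,7] S/N  lex  "park"
[5,7] NP  >  k=6
[0,7] S  >  k=5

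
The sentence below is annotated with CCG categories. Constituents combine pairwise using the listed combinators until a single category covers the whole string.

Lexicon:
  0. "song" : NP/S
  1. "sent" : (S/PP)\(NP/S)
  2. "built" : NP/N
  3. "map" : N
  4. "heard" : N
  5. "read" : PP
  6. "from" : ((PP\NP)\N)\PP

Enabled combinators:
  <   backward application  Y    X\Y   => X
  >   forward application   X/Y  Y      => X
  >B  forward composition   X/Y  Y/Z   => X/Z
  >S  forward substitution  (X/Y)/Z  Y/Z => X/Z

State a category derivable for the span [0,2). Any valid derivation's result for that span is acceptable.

S/PP

[0,7] S   >
  [0,2] S/PP   <
    [0,1] "song" : NP/S
    [1,2] "sent" : (S/PP)\(NP/S)
  [2,7] PP   <
    [2,4] NP   >
      [2,3] "built" : NP/N
      [3,4] "map" : N
    [4,7] PP\NP   <
      [4,5] "heard" : N
      [5,7] (PP\NP)\N   <
        [5,6] "read" : PP
        [6,7] "from" : ((PP\NP)\N)\PP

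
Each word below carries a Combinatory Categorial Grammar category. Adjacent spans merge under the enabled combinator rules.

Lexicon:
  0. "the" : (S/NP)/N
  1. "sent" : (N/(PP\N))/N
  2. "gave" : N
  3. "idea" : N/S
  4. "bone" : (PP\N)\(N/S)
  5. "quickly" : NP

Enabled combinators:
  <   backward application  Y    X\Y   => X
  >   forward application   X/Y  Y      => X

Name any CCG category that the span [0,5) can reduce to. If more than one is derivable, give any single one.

S/NP

[0,6] S   >
  [0,5] S/NP   >
    [0,1] "the" : (S/NP)/N
    [1,5] N   >
      [1,3] N/(PP\N)   >
        [1,2] "sent" : (N/(PP\N))/N
        [2,3] "gave" : N
      [3,5] PP\N   <
        [3,4] "idea" : N/S
        [4,5] "bone" : (PP\N)\(N/S)
  [5,6] "quickly" : NP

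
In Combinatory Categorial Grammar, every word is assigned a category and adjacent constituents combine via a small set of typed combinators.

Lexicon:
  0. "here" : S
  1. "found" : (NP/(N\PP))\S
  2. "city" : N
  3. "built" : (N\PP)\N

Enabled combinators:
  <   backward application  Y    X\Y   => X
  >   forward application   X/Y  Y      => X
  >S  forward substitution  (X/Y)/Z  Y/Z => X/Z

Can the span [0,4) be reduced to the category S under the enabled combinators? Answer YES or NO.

NO

S (NP/(N\PP))\S N (N\PP)\N
CKY chart[0,4] = {NP}; S ∉ chart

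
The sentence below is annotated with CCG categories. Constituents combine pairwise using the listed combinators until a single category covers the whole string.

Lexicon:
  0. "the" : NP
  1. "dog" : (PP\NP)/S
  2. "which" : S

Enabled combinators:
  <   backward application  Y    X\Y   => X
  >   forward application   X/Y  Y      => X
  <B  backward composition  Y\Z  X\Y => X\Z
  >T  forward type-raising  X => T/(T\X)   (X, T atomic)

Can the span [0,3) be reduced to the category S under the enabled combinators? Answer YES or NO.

NP (PP\NP)/S S
CKY chart[0,3] = {N/(N\PP), NP/(NP\PP), PP, PP/(PP\PP), S/(S\PP)}; S ∉ chart

NO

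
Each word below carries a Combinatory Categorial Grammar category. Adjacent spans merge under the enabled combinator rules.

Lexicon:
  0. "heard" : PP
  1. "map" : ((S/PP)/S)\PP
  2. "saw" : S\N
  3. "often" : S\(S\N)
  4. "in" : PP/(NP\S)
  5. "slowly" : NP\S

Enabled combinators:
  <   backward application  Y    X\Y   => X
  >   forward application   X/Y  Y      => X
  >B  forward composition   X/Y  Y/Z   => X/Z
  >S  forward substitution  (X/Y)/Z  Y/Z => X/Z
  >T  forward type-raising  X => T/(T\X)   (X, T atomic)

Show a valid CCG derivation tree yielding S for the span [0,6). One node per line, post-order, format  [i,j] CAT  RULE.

[0,1] PP  lex  "heard"
[1,2] ((S/PP)/S)\PP  lex  "map"
[0,2] (S/PP)/S  <  k=1
[2,3] S\N  lex  "saw"
[3,4] S\(S\N)  lex  "often"
[2,4] S  <  k=3
[0,4] S/PP  >  k=2
[4,5] PP/(NP\S)  lex  "in"
[5,6] NP\S  lex  "slowly"
[4,6] PP  >  k=5
[0,6] S  >  k=4

[0,6] S   >
  [0,4] S/PP   >
    [0,2] (S/PP)/S   <
      [0,1] "heard" : PP
      [1,2] "map" : ((S/PP)/S)\PP
    [2,4] S   <
      [2,3] "saw" : S\N
      [3,4] "often" : S\(S\N)
  [4,6] PP   >
    [4,5] "in" : PP/(NP\S)
    [5,6] "slowly" : NP\S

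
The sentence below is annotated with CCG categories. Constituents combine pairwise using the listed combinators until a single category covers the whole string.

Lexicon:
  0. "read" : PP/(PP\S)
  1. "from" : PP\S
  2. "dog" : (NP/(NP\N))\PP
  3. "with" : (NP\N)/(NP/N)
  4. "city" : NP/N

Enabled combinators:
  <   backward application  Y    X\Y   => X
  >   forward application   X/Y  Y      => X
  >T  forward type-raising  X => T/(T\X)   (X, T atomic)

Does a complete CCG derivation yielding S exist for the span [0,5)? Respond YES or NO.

NO

PP/(PP\S) PP\S (NP/(NP\N))\PP (NP\N)/(NP/N) NP/N
CKY chart[0,5] = {N/(N\NP), NP, NP/(NP\NP), PP/(PP\NP), S/(S\NP)}; S ∉ chart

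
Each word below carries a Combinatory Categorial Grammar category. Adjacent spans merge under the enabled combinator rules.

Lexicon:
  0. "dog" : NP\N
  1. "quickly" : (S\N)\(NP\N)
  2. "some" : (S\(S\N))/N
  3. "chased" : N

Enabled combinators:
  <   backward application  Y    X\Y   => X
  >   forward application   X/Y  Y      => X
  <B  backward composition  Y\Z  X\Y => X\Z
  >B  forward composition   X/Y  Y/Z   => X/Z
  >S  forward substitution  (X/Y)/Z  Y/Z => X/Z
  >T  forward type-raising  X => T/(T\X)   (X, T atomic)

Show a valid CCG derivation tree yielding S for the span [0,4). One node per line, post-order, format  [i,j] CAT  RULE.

[0,1] NP\N  lex  "dog"
[1,2] (S\N)\(NP\N)  lex  "quickly"
[0,2] S\N  <  k=1
[2,3] (S\(S\N))/N  lex  "some"
[3,4] N  lex  "chased"
[2,4] S\(S\N)  >  k=3
[0,4] S  <  k=2

[0,4] S   <
  [0,2] S\N   <
    [0,1] "dog" : NP\N
    [1,2] "quickly" : (S\N)\(NP\N)
  [2,4] S\(S\N)   >
    [2,3] "some" : (S\(S\N))/N
    [3,4] "chased" : N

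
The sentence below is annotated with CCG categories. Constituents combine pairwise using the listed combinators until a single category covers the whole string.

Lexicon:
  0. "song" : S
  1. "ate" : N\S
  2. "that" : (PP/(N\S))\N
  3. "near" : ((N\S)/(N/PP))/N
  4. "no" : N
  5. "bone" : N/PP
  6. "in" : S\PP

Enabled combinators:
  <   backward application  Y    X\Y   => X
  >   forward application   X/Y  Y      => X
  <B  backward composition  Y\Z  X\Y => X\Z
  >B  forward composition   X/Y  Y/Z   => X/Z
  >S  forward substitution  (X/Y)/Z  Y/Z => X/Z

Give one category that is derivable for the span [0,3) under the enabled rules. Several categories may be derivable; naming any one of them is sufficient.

PP/(N\S)

[0,7] S   <
  [0,6] PP   >
    [0,3] PP/(N\S)   <
      [0,2] N   <
        [0,1] "song" : S
        [1,2] "ate" : N\S
      [2,3] "that" : (PP/(N\S))\N
    [3,6] N\S   >
      [3,5] (N\S)/(N/PP)   >
        [3,4] "near" : ((N\S)/(N/PP))/N
        [4,5] "no" : N
      [5,6] "bone" : N/PP
  [6,7] "in" : S\PP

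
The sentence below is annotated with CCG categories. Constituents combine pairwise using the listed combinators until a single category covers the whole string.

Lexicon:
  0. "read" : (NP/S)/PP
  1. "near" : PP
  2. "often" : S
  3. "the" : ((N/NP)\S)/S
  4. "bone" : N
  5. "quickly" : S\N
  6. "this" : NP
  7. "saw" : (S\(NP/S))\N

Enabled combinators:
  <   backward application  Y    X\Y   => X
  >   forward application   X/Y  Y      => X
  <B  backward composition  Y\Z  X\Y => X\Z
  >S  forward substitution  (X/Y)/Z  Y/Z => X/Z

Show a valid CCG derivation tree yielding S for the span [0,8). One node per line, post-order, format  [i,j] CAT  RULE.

[0,8] S   <
  [0,2] NP/S   >
    [0,1] "read" : (NP/S)/PP
    [1,2] "near" : PP
  [2,8] S\(NP/S)   <
    [2,7] N   >
      [2,6] N/NP   <
        [2,3] "often" : S
        [3,6] (N/NP)\S   >
          [3,4] "the" : ((N/NP)\S)/S
          [4,6] S   <
            [4,5] "bone" : N
            [5,6] "quickly" : S\N
      [6,7] "this" : NP
    [7,8] "saw" : (S\(NP/S))\N

[0,1] (NP/S)/PP  lex  "read"
[1,2] PP  lex  "near"
[0,2] NP/S  >  k=1
[2,3] S  lex  "often"
[3,4] ((N/NP)\S)/S  lex  "the"
[4,5] N  lex  "bone"
[5,6] S\N  lex  "quickly"
[4,6] S  <  k=5
[3,6] (N/NP)\S  >  k=4
[2,6] N/NP  <  k=3
[6,7] NP  lex  "this"
[2,7] N  >  k=6
[7,8] (S\(NP/S))\N  lex  "saw"
[2,8] S\(NP/S)  <  k=7
[0,8] S  <  k=2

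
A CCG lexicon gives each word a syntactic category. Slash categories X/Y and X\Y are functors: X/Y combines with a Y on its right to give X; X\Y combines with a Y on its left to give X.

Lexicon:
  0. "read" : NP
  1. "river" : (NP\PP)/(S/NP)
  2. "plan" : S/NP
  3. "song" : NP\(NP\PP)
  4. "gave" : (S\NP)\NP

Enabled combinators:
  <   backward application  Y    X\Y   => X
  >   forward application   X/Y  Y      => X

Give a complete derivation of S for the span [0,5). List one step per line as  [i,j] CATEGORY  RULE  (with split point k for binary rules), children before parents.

[0,5] S   <
  [0,1] "read" : NP
  [1,5] S\NP   <
    [1,4] NP   <
      [1,3] NP\PP   >
        [1,2] "river" : (NP\PP)/(S/NP)
        [2,3] "plan" : S/NP
      [3,4] "song" : NP\(NP\PP)
    [4,5] "gave" : (S\NP)\NP

[0,1] NP  lex  "read"
[1,2] (NP\PP)/(S/NP)  lex  "river"
[2,3] S/NP  lex  "plan"
[1,3] NP\PP  >  k=2
[3,4] NP\(NP\PP)  lex  "song"
[1,4] NP  <  k=3
[4,5] (S\NP)\NP  lex  "gave"
[1,5] S\NP  <  k=4
[0,5] S  <  k=1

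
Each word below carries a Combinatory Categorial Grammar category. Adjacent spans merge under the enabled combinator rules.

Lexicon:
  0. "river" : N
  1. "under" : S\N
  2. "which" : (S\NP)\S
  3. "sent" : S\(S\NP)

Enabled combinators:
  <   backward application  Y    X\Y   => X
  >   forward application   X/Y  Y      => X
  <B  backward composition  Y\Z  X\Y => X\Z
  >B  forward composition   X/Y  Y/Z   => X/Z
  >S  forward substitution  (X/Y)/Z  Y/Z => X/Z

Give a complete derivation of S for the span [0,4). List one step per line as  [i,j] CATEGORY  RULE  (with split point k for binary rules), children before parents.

[0,4] S   <
  [0,3] S\NP   <
    [0,2] S   <
      [0,1] "river" : N
      [1,2] "under" : S\N
    [2,3] "which" : (S\NP)\S
  [3,4] "sent" : S\(S\NP)

[0,1] N  lex  "river"
[1,2] S\N  lex  "under"
[0,2] S  <  k=1
[2,3] (S\NP)\S  lex  "which"
[0,3] S\NP  <  k=2
[3,4] S\(S\NP)  lex  "sent"
[0,4] S  <  k=3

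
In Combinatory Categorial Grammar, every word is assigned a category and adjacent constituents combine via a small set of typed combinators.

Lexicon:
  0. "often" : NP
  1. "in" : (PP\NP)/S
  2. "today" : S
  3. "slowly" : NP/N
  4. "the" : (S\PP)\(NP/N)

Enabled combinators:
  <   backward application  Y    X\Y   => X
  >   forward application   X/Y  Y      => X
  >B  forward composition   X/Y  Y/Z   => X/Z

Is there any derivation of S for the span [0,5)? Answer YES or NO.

YES

[0,5] S   <
  [0,3] PP   <
    [0,1] "often" : NP
    [1,3] PP\NP   >
      [1,2] "in" : (PP\NP)/S
      [2,3] "today" : S
  [3,5] S\PP   <
    [3,4] "slowly" : NP/N
    [4,5] "the" : (S\PP)\(NP/N)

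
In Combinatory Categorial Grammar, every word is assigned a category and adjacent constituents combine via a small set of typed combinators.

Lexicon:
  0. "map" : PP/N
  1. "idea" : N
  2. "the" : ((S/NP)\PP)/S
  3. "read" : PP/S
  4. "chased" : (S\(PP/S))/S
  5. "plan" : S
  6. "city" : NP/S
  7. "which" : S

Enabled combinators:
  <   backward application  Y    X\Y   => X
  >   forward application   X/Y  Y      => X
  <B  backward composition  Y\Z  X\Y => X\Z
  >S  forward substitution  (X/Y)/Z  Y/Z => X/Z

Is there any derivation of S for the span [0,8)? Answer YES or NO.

[0,8] S   >
  [0,6] S/NP   <
    [0,2] PP   >
      [0,1] "map" : PP/N
      [1,2] "idea" : N
    [2,6] (S/NP)\PP   >
      [2,3] "the" : ((S/NP)\PP)/S
      [3,6] S   <
        [3,4] "read" : PP/S
        [4,6] S\(PP/S)   >
          [4,5] "chased" : (S\(PP/S))/S
          [5,6] "plan" : S
  [6,8] NP   >
    [6,7] "city" : NP/S
    [7,8] "which" : S

YES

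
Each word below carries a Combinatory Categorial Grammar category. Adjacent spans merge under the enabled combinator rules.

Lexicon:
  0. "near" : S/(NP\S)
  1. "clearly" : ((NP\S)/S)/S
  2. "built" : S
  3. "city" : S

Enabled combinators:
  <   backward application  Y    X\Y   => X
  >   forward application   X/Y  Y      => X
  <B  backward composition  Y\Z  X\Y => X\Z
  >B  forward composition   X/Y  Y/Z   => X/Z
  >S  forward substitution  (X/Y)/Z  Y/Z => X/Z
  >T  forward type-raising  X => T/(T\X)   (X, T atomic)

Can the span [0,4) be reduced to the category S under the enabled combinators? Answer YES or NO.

[0,4] S   >
  [0,1] "near" : S/(NP\S)
  [1,4] NP\S   >
    [1,3] (NP\S)/S   >
      [1,2] "clearly" : ((NP\S)/S)/S
      [2,3] "built" : S
    [3,4] "city" : S

YES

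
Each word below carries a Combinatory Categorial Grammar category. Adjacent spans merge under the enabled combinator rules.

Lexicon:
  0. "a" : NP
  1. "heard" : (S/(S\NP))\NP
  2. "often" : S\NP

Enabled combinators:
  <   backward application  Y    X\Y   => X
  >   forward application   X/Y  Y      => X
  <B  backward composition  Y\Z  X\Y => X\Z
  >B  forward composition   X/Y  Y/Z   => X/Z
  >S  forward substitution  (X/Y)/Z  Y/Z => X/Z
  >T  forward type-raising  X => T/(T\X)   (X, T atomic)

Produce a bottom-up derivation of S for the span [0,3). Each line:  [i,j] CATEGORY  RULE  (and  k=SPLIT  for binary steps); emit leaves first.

[0,1] NP  lex  "a"
[1,2] (S/(S\NP))\NP  lex  "heard"
[0,2] S/(S\NP)  <  k=1
[2,3] S\NP  lex  "often"
[0,3] S  >  k=2

[0,3] S   >
  [0,2] S/(S\NP)   <
    [0,1] "a" : NP
    [1,2] "heard" : (S/(S\NP))\NP
  [2,3] "often" : S\NP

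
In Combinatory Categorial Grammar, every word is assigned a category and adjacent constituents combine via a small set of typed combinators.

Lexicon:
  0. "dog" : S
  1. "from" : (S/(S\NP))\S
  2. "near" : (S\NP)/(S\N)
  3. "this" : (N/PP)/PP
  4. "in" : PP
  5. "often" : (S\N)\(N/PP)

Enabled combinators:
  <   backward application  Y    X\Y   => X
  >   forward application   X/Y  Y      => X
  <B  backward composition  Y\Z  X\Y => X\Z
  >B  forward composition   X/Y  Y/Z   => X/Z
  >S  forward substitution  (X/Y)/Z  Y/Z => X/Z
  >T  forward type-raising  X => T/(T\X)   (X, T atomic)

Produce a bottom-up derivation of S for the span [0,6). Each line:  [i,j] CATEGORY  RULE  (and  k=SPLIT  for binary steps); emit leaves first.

[0,1] S  lex  "dog"
[1,2] (S/(S\NP))\S  lex  "from"
[0,2] S/(S\NP)  <  k=1
[2,3] (S\NP)/(S\N)  lex  "near"
[3,4] (N/PP)/PP  lex  "this"
[4,5] PP  lex  "in"
[3,5] N/PP  >  k=4
[5,6] (S\N)\(N/PP)  lex  "often"
[3,6] S\N  <  k=5
[2,6] S\NP  >  k=3
[0,6] S  >  k=2

[0,6] S   >
  [0,2] S/(S\NP)   <
    [0,1] "dog" : S
    [1,2] "from" : (S/(S\NP))\S
  [2,6] S\NP   >
    [2,3] "near" : (S\NP)/(S\N)
    [3,6] S\N   <
      [3,5] N/PP   >
        [3,4] "this" : (N/PP)/PP
        [4,5] "in" : PP
      [5,6] "often" : (S\N)\(N/PP)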